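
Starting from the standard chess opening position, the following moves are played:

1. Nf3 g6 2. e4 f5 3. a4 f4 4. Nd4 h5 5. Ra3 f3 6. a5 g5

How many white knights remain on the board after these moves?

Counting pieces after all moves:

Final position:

  a b c d e f g h
  ─────────────────
8│♜ ♞ ♝ ♛ ♚ ♝ ♞ ♜│8
7│♟ ♟ ♟ ♟ ♟ · · ·│7
6│· · · · · · · ·│6
5│♙ · · · · · ♟ ♟│5
4│· · · ♘ ♙ · · ·│4
3│♖ · · · · ♟ · ·│3
2│· ♙ ♙ ♙ · ♙ ♙ ♙│2
1│· ♘ ♗ ♕ ♔ ♗ · ♖│1
  ─────────────────
  a b c d e f g h


2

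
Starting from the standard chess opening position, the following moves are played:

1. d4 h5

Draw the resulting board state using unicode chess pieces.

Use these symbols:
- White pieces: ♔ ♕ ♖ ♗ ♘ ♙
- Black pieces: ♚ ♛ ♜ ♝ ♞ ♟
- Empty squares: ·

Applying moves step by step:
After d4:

♜ ♞ ♝ ♛ ♚ ♝ ♞ ♜
♟ ♟ ♟ ♟ ♟ ♟ ♟ ♟
· · · · · · · ·
· · · · · · · ·
· · · ♙ · · · ·
· · · · · · · ·
♙ ♙ ♙ · ♙ ♙ ♙ ♙
♖ ♘ ♗ ♕ ♔ ♗ ♘ ♖


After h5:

♜ ♞ ♝ ♛ ♚ ♝ ♞ ♜
♟ ♟ ♟ ♟ ♟ ♟ ♟ ·
· · · · · · · ·
· · · · · · · ♟
· · · ♙ · · · ·
· · · · · · · ·
♙ ♙ ♙ · ♙ ♙ ♙ ♙
♖ ♘ ♗ ♕ ♔ ♗ ♘ ♖



  a b c d e f g h
  ─────────────────
8│♜ ♞ ♝ ♛ ♚ ♝ ♞ ♜│8
7│♟ ♟ ♟ ♟ ♟ ♟ ♟ ·│7
6│· · · · · · · ·│6
5│· · · · · · · ♟│5
4│· · · ♙ · · · ·│4
3│· · · · · · · ·│3
2│♙ ♙ ♙ · ♙ ♙ ♙ ♙│2
1│♖ ♘ ♗ ♕ ♔ ♗ ♘ ♖│1
  ─────────────────
  a b c d e f g h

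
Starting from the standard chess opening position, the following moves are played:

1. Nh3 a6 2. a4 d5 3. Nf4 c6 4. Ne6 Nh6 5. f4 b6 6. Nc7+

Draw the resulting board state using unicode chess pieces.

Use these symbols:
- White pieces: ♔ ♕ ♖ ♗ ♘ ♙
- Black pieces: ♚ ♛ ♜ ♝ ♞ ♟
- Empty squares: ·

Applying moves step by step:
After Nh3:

♜ ♞ ♝ ♛ ♚ ♝ ♞ ♜
♟ ♟ ♟ ♟ ♟ ♟ ♟ ♟
· · · · · · · ·
· · · · · · · ·
· · · · · · · ·
· · · · · · · ♘
♙ ♙ ♙ ♙ ♙ ♙ ♙ ♙
♖ ♘ ♗ ♕ ♔ ♗ · ♖


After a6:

♜ ♞ ♝ ♛ ♚ ♝ ♞ ♜
· ♟ ♟ ♟ ♟ ♟ ♟ ♟
♟ · · · · · · ·
· · · · · · · ·
· · · · · · · ·
· · · · · · · ♘
♙ ♙ ♙ ♙ ♙ ♙ ♙ ♙
♖ ♘ ♗ ♕ ♔ ♗ · ♖


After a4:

♜ ♞ ♝ ♛ ♚ ♝ ♞ ♜
· ♟ ♟ ♟ ♟ ♟ ♟ ♟
♟ · · · · · · ·
· · · · · · · ·
♙ · · · · · · ·
· · · · · · · ♘
· ♙ ♙ ♙ ♙ ♙ ♙ ♙
♖ ♘ ♗ ♕ ♔ ♗ · ♖


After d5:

♜ ♞ ♝ ♛ ♚ ♝ ♞ ♜
· ♟ ♟ · ♟ ♟ ♟ ♟
♟ · · · · · · ·
· · · ♟ · · · ·
♙ · · · · · · ·
· · · · · · · ♘
· ♙ ♙ ♙ ♙ ♙ ♙ ♙
♖ ♘ ♗ ♕ ♔ ♗ · ♖


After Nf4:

♜ ♞ ♝ ♛ ♚ ♝ ♞ ♜
· ♟ ♟ · ♟ ♟ ♟ ♟
♟ · · · · · · ·
· · · ♟ · · · ·
♙ · · · · ♘ · ·
· · · · · · · ·
· ♙ ♙ ♙ ♙ ♙ ♙ ♙
♖ ♘ ♗ ♕ ♔ ♗ · ♖


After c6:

♜ ♞ ♝ ♛ ♚ ♝ ♞ ♜
· ♟ · · ♟ ♟ ♟ ♟
♟ · ♟ · · · · ·
· · · ♟ · · · ·
♙ · · · · ♘ · ·
· · · · · · · ·
· ♙ ♙ ♙ ♙ ♙ ♙ ♙
♖ ♘ ♗ ♕ ♔ ♗ · ♖


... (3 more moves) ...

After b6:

♜ ♞ ♝ ♛ ♚ ♝ · ♜
· · · · ♟ ♟ ♟ ♟
♟ ♟ ♟ · ♘ · · ♞
· · · ♟ · · · ·
♙ · · · · ♙ · ·
· · · · · · · ·
· ♙ ♙ ♙ ♙ · ♙ ♙
♖ ♘ ♗ ♕ ♔ ♗ · ♖


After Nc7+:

♜ ♞ ♝ ♛ ♚ ♝ · ♜
· · ♘ · ♟ ♟ ♟ ♟
♟ ♟ ♟ · · · · ♞
· · · ♟ · · · ·
♙ · · · · ♙ · ·
· · · · · · · ·
· ♙ ♙ ♙ ♙ · ♙ ♙
♖ ♘ ♗ ♕ ♔ ♗ · ♖



  a b c d e f g h
  ─────────────────
8│♜ ♞ ♝ ♛ ♚ ♝ · ♜│8
7│· · ♘ · ♟ ♟ ♟ ♟│7
6│♟ ♟ ♟ · · · · ♞│6
5│· · · ♟ · · · ·│5
4│♙ · · · · ♙ · ·│4
3│· · · · · · · ·│3
2│· ♙ ♙ ♙ ♙ · ♙ ♙│2
1│♖ ♘ ♗ ♕ ♔ ♗ · ♖│1
  ─────────────────
  a b c d e f g h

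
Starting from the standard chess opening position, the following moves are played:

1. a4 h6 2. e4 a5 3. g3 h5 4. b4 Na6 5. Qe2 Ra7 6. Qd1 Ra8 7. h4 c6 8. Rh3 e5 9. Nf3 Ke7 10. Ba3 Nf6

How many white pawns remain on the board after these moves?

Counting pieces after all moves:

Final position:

  a b c d e f g h
  ─────────────────
8│♜ · ♝ ♛ · ♝ · ♜│8
7│· ♟ · ♟ ♚ ♟ ♟ ·│7
6│♞ · ♟ · · ♞ · ·│6
5│♟ · · · ♟ · · ♟│5
4│♙ ♙ · · ♙ · · ♙│4
3│♗ · · · · ♘ ♙ ♖│3
2│· · ♙ ♙ · ♙ · ·│2
1│♖ ♘ · ♕ ♔ ♗ · ·│1
  ─────────────────
  a b c d e f g h


8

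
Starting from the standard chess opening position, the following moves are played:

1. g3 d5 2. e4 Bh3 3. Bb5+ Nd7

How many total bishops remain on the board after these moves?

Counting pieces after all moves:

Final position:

  a b c d e f g h
  ─────────────────
8│♜ · · ♛ ♚ ♝ ♞ ♜│8
7│♟ ♟ ♟ ♞ ♟ ♟ ♟ ♟│7
6│· · · · · · · ·│6
5│· ♗ · ♟ · · · ·│5
4│· · · · ♙ · · ·│4
3│· · · · · · ♙ ♝│3
2│♙ ♙ ♙ ♙ · ♙ · ♙│2
1│♖ ♘ ♗ ♕ ♔ · ♘ ♖│1
  ─────────────────
  a b c d e f g h


4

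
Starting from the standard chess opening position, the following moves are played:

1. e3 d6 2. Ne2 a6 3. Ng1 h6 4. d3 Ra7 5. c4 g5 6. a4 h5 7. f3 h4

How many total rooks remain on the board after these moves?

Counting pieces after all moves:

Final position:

  a b c d e f g h
  ─────────────────
8│· ♞ ♝ ♛ ♚ ♝ ♞ ♜│8
7│♜ ♟ ♟ · ♟ ♟ · ·│7
6│♟ · · ♟ · · · ·│6
5│· · · · · · ♟ ·│5
4│♙ · ♙ · · · · ♟│4
3│· · · ♙ ♙ ♙ · ·│3
2│· ♙ · · · · ♙ ♙│2
1│♖ ♘ ♗ ♕ ♔ ♗ ♘ ♖│1
  ─────────────────
  a b c d e f g h


4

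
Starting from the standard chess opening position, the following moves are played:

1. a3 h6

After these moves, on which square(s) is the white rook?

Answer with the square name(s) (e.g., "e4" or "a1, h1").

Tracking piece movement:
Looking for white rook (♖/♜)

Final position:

  a b c d e f g h
  ─────────────────
8│♜ ♞ ♝ ♛ ♚ ♝ ♞ ♜│8
7│♟ ♟ ♟ ♟ ♟ ♟ ♟ ·│7
6│· · · · · · · ♟│6
5│· · · · · · · ·│5
4│· · · · · · · ·│4
3│♙ · · · · · · ·│3
2│· ♙ ♙ ♙ ♙ ♙ ♙ ♙│2
1│♖ ♘ ♗ ♕ ♔ ♗ ♘ ♖│1
  ─────────────────
  a b c d e f g h


a1, h1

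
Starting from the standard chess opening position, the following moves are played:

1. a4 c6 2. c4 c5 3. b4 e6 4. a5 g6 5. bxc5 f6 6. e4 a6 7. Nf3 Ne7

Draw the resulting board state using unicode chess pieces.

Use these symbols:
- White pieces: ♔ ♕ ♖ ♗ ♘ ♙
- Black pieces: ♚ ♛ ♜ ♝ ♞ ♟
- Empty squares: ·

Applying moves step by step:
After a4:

♜ ♞ ♝ ♛ ♚ ♝ ♞ ♜
♟ ♟ ♟ ♟ ♟ ♟ ♟ ♟
· · · · · · · ·
· · · · · · · ·
♙ · · · · · · ·
· · · · · · · ·
· ♙ ♙ ♙ ♙ ♙ ♙ ♙
♖ ♘ ♗ ♕ ♔ ♗ ♘ ♖


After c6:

♜ ♞ ♝ ♛ ♚ ♝ ♞ ♜
♟ ♟ · ♟ ♟ ♟ ♟ ♟
· · ♟ · · · · ·
· · · · · · · ·
♙ · · · · · · ·
· · · · · · · ·
· ♙ ♙ ♙ ♙ ♙ ♙ ♙
♖ ♘ ♗ ♕ ♔ ♗ ♘ ♖


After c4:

♜ ♞ ♝ ♛ ♚ ♝ ♞ ♜
♟ ♟ · ♟ ♟ ♟ ♟ ♟
· · ♟ · · · · ·
· · · · · · · ·
♙ · ♙ · · · · ·
· · · · · · · ·
· ♙ · ♙ ♙ ♙ ♙ ♙
♖ ♘ ♗ ♕ ♔ ♗ ♘ ♖


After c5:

♜ ♞ ♝ ♛ ♚ ♝ ♞ ♜
♟ ♟ · ♟ ♟ ♟ ♟ ♟
· · · · · · · ·
· · ♟ · · · · ·
♙ · ♙ · · · · ·
· · · · · · · ·
· ♙ · ♙ ♙ ♙ ♙ ♙
♖ ♘ ♗ ♕ ♔ ♗ ♘ ♖


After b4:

♜ ♞ ♝ ♛ ♚ ♝ ♞ ♜
♟ ♟ · ♟ ♟ ♟ ♟ ♟
· · · · · · · ·
· · ♟ · · · · ·
♙ ♙ ♙ · · · · ·
· · · · · · · ·
· · · ♙ ♙ ♙ ♙ ♙
♖ ♘ ♗ ♕ ♔ ♗ ♘ ♖


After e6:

♜ ♞ ♝ ♛ ♚ ♝ ♞ ♜
♟ ♟ · ♟ · ♟ ♟ ♟
· · · · ♟ · · ·
· · ♟ · · · · ·
♙ ♙ ♙ · · · · ·
· · · · · · · ·
· · · ♙ ♙ ♙ ♙ ♙
♖ ♘ ♗ ♕ ♔ ♗ ♘ ♖


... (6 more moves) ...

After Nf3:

♜ ♞ ♝ ♛ ♚ ♝ ♞ ♜
· ♟ · ♟ · · · ♟
♟ · · · ♟ ♟ ♟ ·
♙ · ♙ · · · · ·
· · ♙ · ♙ · · ·
· · · · · ♘ · ·
· · · ♙ · ♙ ♙ ♙
♖ ♘ ♗ ♕ ♔ ♗ · ♖


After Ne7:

♜ ♞ ♝ ♛ ♚ ♝ · ♜
· ♟ · ♟ ♞ · · ♟
♟ · · · ♟ ♟ ♟ ·
♙ · ♙ · · · · ·
· · ♙ · ♙ · · ·
· · · · · ♘ · ·
· · · ♙ · ♙ ♙ ♙
♖ ♘ ♗ ♕ ♔ ♗ · ♖



  a b c d e f g h
  ─────────────────
8│♜ ♞ ♝ ♛ ♚ ♝ · ♜│8
7│· ♟ · ♟ ♞ · · ♟│7
6│♟ · · · ♟ ♟ ♟ ·│6
5│♙ · ♙ · · · · ·│5
4│· · ♙ · ♙ · · ·│4
3│· · · · · ♘ · ·│3
2│· · · ♙ · ♙ ♙ ♙│2
1│♖ ♘ ♗ ♕ ♔ ♗ · ♖│1
  ─────────────────
  a b c d e f g h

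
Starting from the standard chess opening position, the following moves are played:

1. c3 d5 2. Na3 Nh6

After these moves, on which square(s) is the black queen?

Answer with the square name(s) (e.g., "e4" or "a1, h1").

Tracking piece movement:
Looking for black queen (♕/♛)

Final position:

  a b c d e f g h
  ─────────────────
8│♜ ♞ ♝ ♛ ♚ ♝ · ♜│8
7│♟ ♟ ♟ · ♟ ♟ ♟ ♟│7
6│· · · · · · · ♞│6
5│· · · ♟ · · · ·│5
4│· · · · · · · ·│4
3│♘ · ♙ · · · · ·│3
2│♙ ♙ · ♙ ♙ ♙ ♙ ♙│2
1│♖ · ♗ ♕ ♔ ♗ ♘ ♖│1
  ─────────────────
  a b c d e f g h


d8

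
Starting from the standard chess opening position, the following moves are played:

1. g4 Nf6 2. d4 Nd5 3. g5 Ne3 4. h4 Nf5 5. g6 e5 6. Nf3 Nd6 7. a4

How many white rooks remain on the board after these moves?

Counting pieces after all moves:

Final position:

  a b c d e f g h
  ─────────────────
8│♜ ♞ ♝ ♛ ♚ ♝ · ♜│8
7│♟ ♟ ♟ ♟ · ♟ ♟ ♟│7
6│· · · ♞ · · ♙ ·│6
5│· · · · ♟ · · ·│5
4│♙ · · ♙ · · · ♙│4
3│· · · · · ♘ · ·│3
2│· ♙ ♙ · ♙ ♙ · ·│2
1│♖ ♘ ♗ ♕ ♔ ♗ · ♖│1
  ─────────────────
  a b c d e f g h


2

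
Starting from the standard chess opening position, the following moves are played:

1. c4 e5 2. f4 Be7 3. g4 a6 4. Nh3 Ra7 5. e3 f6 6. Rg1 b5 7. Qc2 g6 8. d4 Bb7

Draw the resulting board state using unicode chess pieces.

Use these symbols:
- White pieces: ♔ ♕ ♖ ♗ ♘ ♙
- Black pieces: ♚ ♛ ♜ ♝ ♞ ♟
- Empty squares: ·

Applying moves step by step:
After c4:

♜ ♞ ♝ ♛ ♚ ♝ ♞ ♜
♟ ♟ ♟ ♟ ♟ ♟ ♟ ♟
· · · · · · · ·
· · · · · · · ·
· · ♙ · · · · ·
· · · · · · · ·
♙ ♙ · ♙ ♙ ♙ ♙ ♙
♖ ♘ ♗ ♕ ♔ ♗ ♘ ♖


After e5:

♜ ♞ ♝ ♛ ♚ ♝ ♞ ♜
♟ ♟ ♟ ♟ · ♟ ♟ ♟
· · · · · · · ·
· · · · ♟ · · ·
· · ♙ · · · · ·
· · · · · · · ·
♙ ♙ · ♙ ♙ ♙ ♙ ♙
♖ ♘ ♗ ♕ ♔ ♗ ♘ ♖


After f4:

♜ ♞ ♝ ♛ ♚ ♝ ♞ ♜
♟ ♟ ♟ ♟ · ♟ ♟ ♟
· · · · · · · ·
· · · · ♟ · · ·
· · ♙ · · ♙ · ·
· · · · · · · ·
♙ ♙ · ♙ ♙ · ♙ ♙
♖ ♘ ♗ ♕ ♔ ♗ ♘ ♖


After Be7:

♜ ♞ ♝ ♛ ♚ · ♞ ♜
♟ ♟ ♟ ♟ ♝ ♟ ♟ ♟
· · · · · · · ·
· · · · ♟ · · ·
· · ♙ · · ♙ · ·
· · · · · · · ·
♙ ♙ · ♙ ♙ · ♙ ♙
♖ ♘ ♗ ♕ ♔ ♗ ♘ ♖


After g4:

♜ ♞ ♝ ♛ ♚ · ♞ ♜
♟ ♟ ♟ ♟ ♝ ♟ ♟ ♟
· · · · · · · ·
· · · · ♟ · · ·
· · ♙ · · ♙ ♙ ·
· · · · · · · ·
♙ ♙ · ♙ ♙ · · ♙
♖ ♘ ♗ ♕ ♔ ♗ ♘ ♖


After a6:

♜ ♞ ♝ ♛ ♚ · ♞ ♜
· ♟ ♟ ♟ ♝ ♟ ♟ ♟
♟ · · · · · · ·
· · · · ♟ · · ·
· · ♙ · · ♙ ♙ ·
· · · · · · · ·
♙ ♙ · ♙ ♙ · · ♙
♖ ♘ ♗ ♕ ♔ ♗ ♘ ♖


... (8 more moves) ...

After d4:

· ♞ ♝ ♛ ♚ · ♞ ♜
♜ · ♟ ♟ ♝ · · ♟
♟ · · · · ♟ ♟ ·
· ♟ · · ♟ · · ·
· · ♙ ♙ · ♙ ♙ ·
· · · · ♙ · · ♘
♙ ♙ ♕ · · · · ♙
♖ ♘ ♗ · ♔ ♗ ♖ ·


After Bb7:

· ♞ · ♛ ♚ · ♞ ♜
♜ ♝ ♟ ♟ ♝ · · ♟
♟ · · · · ♟ ♟ ·
· ♟ · · ♟ · · ·
· · ♙ ♙ · ♙ ♙ ·
· · · · ♙ · · ♘
♙ ♙ ♕ · · · · ♙
♖ ♘ ♗ · ♔ ♗ ♖ ·



  a b c d e f g h
  ─────────────────
8│· ♞ · ♛ ♚ · ♞ ♜│8
7│♜ ♝ ♟ ♟ ♝ · · ♟│7
6│♟ · · · · ♟ ♟ ·│6
5│· ♟ · · ♟ · · ·│5
4│· · ♙ ♙ · ♙ ♙ ·│4
3│· · · · ♙ · · ♘│3
2│♙ ♙ ♕ · · · · ♙│2
1│♖ ♘ ♗ · ♔ ♗ ♖ ·│1
  ─────────────────
  a b c d e f g h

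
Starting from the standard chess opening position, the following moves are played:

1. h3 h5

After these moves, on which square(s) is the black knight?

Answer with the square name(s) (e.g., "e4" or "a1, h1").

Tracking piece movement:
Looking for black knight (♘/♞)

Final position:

  a b c d e f g h
  ─────────────────
8│♜ ♞ ♝ ♛ ♚ ♝ ♞ ♜│8
7│♟ ♟ ♟ ♟ ♟ ♟ ♟ ·│7
6│· · · · · · · ·│6
5│· · · · · · · ♟│5
4│· · · · · · · ·│4
3│· · · · · · · ♙│3
2│♙ ♙ ♙ ♙ ♙ ♙ ♙ ·│2
1│♖ ♘ ♗ ♕ ♔ ♗ ♘ ♖│1
  ─────────────────
  a b c d e f g h


b8, g8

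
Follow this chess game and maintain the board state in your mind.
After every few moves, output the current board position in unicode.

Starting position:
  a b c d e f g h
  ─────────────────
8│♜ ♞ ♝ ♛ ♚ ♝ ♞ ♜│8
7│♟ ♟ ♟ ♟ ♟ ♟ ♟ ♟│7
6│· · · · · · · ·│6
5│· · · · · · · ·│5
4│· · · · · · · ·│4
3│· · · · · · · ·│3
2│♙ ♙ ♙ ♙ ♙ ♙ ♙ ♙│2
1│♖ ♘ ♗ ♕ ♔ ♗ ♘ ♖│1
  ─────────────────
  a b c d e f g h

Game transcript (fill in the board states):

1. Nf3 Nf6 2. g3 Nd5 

  a b c d e f g h
  ─────────────────
8│♜ ♞ ♝ ♛ ♚ ♝ · ♜│8
7│♟ ♟ ♟ ♟ ♟ ♟ ♟ ♟│7
6│· · · · · · · ·│6
5│· · · ♞ · · · ·│5
4│· · · · · · · ·│4
3│· · · · · ♘ ♙ ·│3
2│♙ ♙ ♙ ♙ ♙ ♙ · ♙│2
1│♖ ♘ ♗ ♕ ♔ ♗ · ♖│1
  ─────────────────
  a b c d e f g h

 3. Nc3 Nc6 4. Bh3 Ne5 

  a b c d e f g h
  ─────────────────
8│♜ · ♝ ♛ ♚ ♝ · ♜│8
7│♟ ♟ ♟ ♟ ♟ ♟ ♟ ♟│7
6│· · · · · · · ·│6
5│· · · ♞ ♞ · · ·│5
4│· · · · · · · ·│4
3│· · ♘ · · ♘ ♙ ♗│3
2│♙ ♙ ♙ ♙ ♙ ♙ · ♙│2
1│♖ · ♗ ♕ ♔ · · ♖│1
  ─────────────────
  a b c d e f g h

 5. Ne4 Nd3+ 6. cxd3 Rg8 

  a b c d e f g h
  ─────────────────
8│♜ · ♝ ♛ ♚ ♝ ♜ ·│8
7│♟ ♟ ♟ ♟ ♟ ♟ ♟ ♟│7
6│· · · · · · · ·│6
5│· · · ♞ · · · ·│5
4│· · · · ♘ · · ·│4
3│· · · ♙ · ♘ ♙ ♗│3
2│♙ ♙ · ♙ ♙ ♙ · ♙│2
1│♖ · ♗ ♕ ♔ · · ♖│1
  ─────────────────
  a b c d e f g h

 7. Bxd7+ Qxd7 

  a b c d e f g h
  ─────────────────
8│♜ · ♝ · ♚ ♝ ♜ ·│8
7│♟ ♟ ♟ ♛ ♟ ♟ ♟ ♟│7
6│· · · · · · · ·│6
5│· · · ♞ · · · ·│5
4│· · · · ♘ · · ·│4
3│· · · ♙ · ♘ ♙ ·│3
2│♙ ♙ · ♙ ♙ ♙ · ♙│2
1│♖ · ♗ ♕ ♔ · · ♖│1
  ─────────────────
  a b c d e f g h


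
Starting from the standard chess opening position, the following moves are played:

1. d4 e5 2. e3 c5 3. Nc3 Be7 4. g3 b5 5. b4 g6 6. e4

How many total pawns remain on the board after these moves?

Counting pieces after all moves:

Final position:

  a b c d e f g h
  ─────────────────
8│♜ ♞ ♝ ♛ ♚ · ♞ ♜│8
7│♟ · · ♟ ♝ ♟ · ♟│7
6│· · · · · · ♟ ·│6
5│· ♟ ♟ · ♟ · · ·│5
4│· ♙ · ♙ ♙ · · ·│4
3│· · ♘ · · · ♙ ·│3
2│♙ · ♙ · · ♙ · ♙│2
1│♖ · ♗ ♕ ♔ ♗ ♘ ♖│1
  ─────────────────
  a b c d e f g h


16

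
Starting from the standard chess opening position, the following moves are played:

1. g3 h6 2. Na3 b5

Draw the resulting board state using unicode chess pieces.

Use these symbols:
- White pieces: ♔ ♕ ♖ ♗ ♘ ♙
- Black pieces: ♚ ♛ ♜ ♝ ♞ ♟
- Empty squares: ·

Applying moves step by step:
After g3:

♜ ♞ ♝ ♛ ♚ ♝ ♞ ♜
♟ ♟ ♟ ♟ ♟ ♟ ♟ ♟
· · · · · · · ·
· · · · · · · ·
· · · · · · · ·
· · · · · · ♙ ·
♙ ♙ ♙ ♙ ♙ ♙ · ♙
♖ ♘ ♗ ♕ ♔ ♗ ♘ ♖


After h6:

♜ ♞ ♝ ♛ ♚ ♝ ♞ ♜
♟ ♟ ♟ ♟ ♟ ♟ ♟ ·
· · · · · · · ♟
· · · · · · · ·
· · · · · · · ·
· · · · · · ♙ ·
♙ ♙ ♙ ♙ ♙ ♙ · ♙
♖ ♘ ♗ ♕ ♔ ♗ ♘ ♖


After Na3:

♜ ♞ ♝ ♛ ♚ ♝ ♞ ♜
♟ ♟ ♟ ♟ ♟ ♟ ♟ ·
· · · · · · · ♟
· · · · · · · ·
· · · · · · · ·
♘ · · · · · ♙ ·
♙ ♙ ♙ ♙ ♙ ♙ · ♙
♖ · ♗ ♕ ♔ ♗ ♘ ♖


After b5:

♜ ♞ ♝ ♛ ♚ ♝ ♞ ♜
♟ · ♟ ♟ ♟ ♟ ♟ ·
· · · · · · · ♟
· ♟ · · · · · ·
· · · · · · · ·
♘ · · · · · ♙ ·
♙ ♙ ♙ ♙ ♙ ♙ · ♙
♖ · ♗ ♕ ♔ ♗ ♘ ♖



  a b c d e f g h
  ─────────────────
8│♜ ♞ ♝ ♛ ♚ ♝ ♞ ♜│8
7│♟ · ♟ ♟ ♟ ♟ ♟ ·│7
6│· · · · · · · ♟│6
5│· ♟ · · · · · ·│5
4│· · · · · · · ·│4
3│♘ · · · · · ♙ ·│3
2│♙ ♙ ♙ ♙ ♙ ♙ · ♙│2
1│♖ · ♗ ♕ ♔ ♗ ♘ ♖│1
  ─────────────────
  a b c d e f g h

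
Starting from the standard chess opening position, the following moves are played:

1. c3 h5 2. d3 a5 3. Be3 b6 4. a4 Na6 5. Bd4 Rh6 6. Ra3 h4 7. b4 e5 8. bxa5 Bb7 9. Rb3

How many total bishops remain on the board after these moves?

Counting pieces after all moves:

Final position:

  a b c d e f g h
  ─────────────────
8│♜ · · ♛ ♚ ♝ ♞ ·│8
7│· ♝ ♟ ♟ · ♟ ♟ ·│7
6│♞ ♟ · · · · · ♜│6
5│♙ · · · ♟ · · ·│5
4│♙ · · ♗ · · · ♟│4
3│· ♖ ♙ ♙ · · · ·│3
2│· · · · ♙ ♙ ♙ ♙│2
1│· ♘ · ♕ ♔ ♗ ♘ ♖│1
  ─────────────────
  a b c d e f g h


4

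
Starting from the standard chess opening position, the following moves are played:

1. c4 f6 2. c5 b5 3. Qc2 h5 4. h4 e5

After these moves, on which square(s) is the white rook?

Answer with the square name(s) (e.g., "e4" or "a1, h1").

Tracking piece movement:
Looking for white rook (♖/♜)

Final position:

  a b c d e f g h
  ─────────────────
8│♜ ♞ ♝ ♛ ♚ ♝ ♞ ♜│8
7│♟ · ♟ ♟ · · ♟ ·│7
6│· · · · · ♟ · ·│6
5│· ♟ ♙ · ♟ · · ♟│5
4│· · · · · · · ♙│4
3│· · · · · · · ·│3
2│♙ ♙ ♕ ♙ ♙ ♙ ♙ ·│2
1│♖ ♘ ♗ · ♔ ♗ ♘ ♖│1
  ─────────────────
  a b c d e f g h


a1, h1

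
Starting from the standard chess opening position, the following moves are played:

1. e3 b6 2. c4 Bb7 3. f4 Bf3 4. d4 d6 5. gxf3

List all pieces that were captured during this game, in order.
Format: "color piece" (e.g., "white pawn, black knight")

Tracking captures:
  gxf3: captured black bishop

black bishop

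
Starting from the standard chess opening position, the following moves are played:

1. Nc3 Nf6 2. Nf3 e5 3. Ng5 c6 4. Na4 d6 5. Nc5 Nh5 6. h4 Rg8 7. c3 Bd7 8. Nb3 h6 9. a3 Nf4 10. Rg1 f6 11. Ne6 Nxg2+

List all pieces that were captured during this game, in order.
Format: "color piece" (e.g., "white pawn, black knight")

Tracking captures:
  Nxg2+: captured white pawn

white pawn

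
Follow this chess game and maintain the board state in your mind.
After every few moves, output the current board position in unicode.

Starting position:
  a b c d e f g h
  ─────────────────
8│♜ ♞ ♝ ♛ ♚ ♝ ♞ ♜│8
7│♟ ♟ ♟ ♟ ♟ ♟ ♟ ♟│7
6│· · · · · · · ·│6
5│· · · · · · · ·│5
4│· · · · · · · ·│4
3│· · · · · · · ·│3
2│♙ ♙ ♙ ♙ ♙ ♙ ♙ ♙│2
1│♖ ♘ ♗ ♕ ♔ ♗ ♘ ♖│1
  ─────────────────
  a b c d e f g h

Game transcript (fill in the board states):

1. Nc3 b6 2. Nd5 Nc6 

  a b c d e f g h
  ─────────────────
8│♜ · ♝ ♛ ♚ ♝ ♞ ♜│8
7│♟ · ♟ ♟ ♟ ♟ ♟ ♟│7
6│· ♟ ♞ · · · · ·│6
5│· · · ♘ · · · ·│5
4│· · · · · · · ·│4
3│· · · · · · · ·│3
2│♙ ♙ ♙ ♙ ♙ ♙ ♙ ♙│2
1│♖ · ♗ ♕ ♔ ♗ ♘ ♖│1
  ─────────────────
  a b c d e f g h

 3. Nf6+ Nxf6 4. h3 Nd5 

  a b c d e f g h
  ─────────────────
8│♜ · ♝ ♛ ♚ ♝ · ♜│8
7│♟ · ♟ ♟ ♟ ♟ ♟ ♟│7
6│· ♟ ♞ · · · · ·│6
5│· · · ♞ · · · ·│5
4│· · · · · · · ·│4
3│· · · · · · · ♙│3
2│♙ ♙ ♙ ♙ ♙ ♙ ♙ ·│2
1│♖ · ♗ ♕ ♔ ♗ ♘ ♖│1
  ─────────────────
  a b c d e f g h

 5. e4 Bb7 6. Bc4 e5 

  a b c d e f g h
  ─────────────────
8│♜ · · ♛ ♚ ♝ · ♜│8
7│♟ ♝ ♟ ♟ · ♟ ♟ ♟│7
6│· ♟ ♞ · · · · ·│6
5│· · · ♞ ♟ · · ·│5
4│· · ♗ · ♙ · · ·│4
3│· · · · · · · ♙│3
2│♙ ♙ ♙ ♙ · ♙ ♙ ·│2
1│♖ · ♗ ♕ ♔ · ♘ ♖│1
  ─────────────────
  a b c d e f g h

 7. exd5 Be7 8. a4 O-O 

  a b c d e f g h
  ─────────────────
8│♜ · · ♛ · ♜ ♚ ·│8
7│♟ ♝ ♟ ♟ ♝ ♟ ♟ ♟│7
6│· ♟ ♞ · · · · ·│6
5│· · · ♙ ♟ · · ·│5
4│♙ · ♗ · · · · ·│4
3│· · · · · · · ♙│3
2│· ♙ ♙ ♙ · ♙ ♙ ·│2
1│♖ · ♗ ♕ ♔ · ♘ ♖│1
  ─────────────────
  a b c d e f g h

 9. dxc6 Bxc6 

  a b c d e f g h
  ─────────────────
8│♜ · · ♛ · ♜ ♚ ·│8
7│♟ · ♟ ♟ ♝ ♟ ♟ ♟│7
6│· ♟ ♝ · · · · ·│6
5│· · · · ♟ · · ·│5
4│♙ · ♗ · · · · ·│4
3│· · · · · · · ♙│3
2│· ♙ ♙ ♙ · ♙ ♙ ·│2
1│♖ · ♗ ♕ ♔ · ♘ ♖│1
  ─────────────────
  a b c d e f g h


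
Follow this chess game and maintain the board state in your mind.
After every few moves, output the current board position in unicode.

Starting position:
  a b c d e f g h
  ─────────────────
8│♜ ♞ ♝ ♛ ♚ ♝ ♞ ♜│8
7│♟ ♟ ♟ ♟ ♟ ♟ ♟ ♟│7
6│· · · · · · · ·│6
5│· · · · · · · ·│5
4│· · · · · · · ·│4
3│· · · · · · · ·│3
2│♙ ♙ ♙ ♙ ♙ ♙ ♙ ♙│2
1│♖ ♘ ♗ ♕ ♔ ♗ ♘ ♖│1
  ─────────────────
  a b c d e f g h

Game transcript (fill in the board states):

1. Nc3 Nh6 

  a b c d e f g h
  ─────────────────
8│♜ ♞ ♝ ♛ ♚ ♝ · ♜│8
7│♟ ♟ ♟ ♟ ♟ ♟ ♟ ♟│7
6│· · · · · · · ♞│6
5│· · · · · · · ·│5
4│· · · · · · · ·│4
3│· · ♘ · · · · ·│3
2│♙ ♙ ♙ ♙ ♙ ♙ ♙ ♙│2
1│♖ · ♗ ♕ ♔ ♗ ♘ ♖│1
  ─────────────────
  a b c d e f g h

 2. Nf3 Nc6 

  a b c d e f g h
  ─────────────────
8│♜ · ♝ ♛ ♚ ♝ · ♜│8
7│♟ ♟ ♟ ♟ ♟ ♟ ♟ ♟│7
6│· · ♞ · · · · ♞│6
5│· · · · · · · ·│5
4│· · · · · · · ·│4
3│· · ♘ · · ♘ · ·│3
2│♙ ♙ ♙ ♙ ♙ ♙ ♙ ♙│2
1│♖ · ♗ ♕ ♔ ♗ · ♖│1
  ─────────────────
  a b c d e f g h

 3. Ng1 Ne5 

  a b c d e f g h
  ─────────────────
8│♜ · ♝ ♛ ♚ ♝ · ♜│8
7│♟ ♟ ♟ ♟ ♟ ♟ ♟ ♟│7
6│· · · · · · · ♞│6
5│· · · · ♞ · · ·│5
4│· · · · · · · ·│4
3│· · ♘ · · · · ·│3
2│♙ ♙ ♙ ♙ ♙ ♙ ♙ ♙│2
1│♖ · ♗ ♕ ♔ ♗ ♘ ♖│1
  ─────────────────
  a b c d e f g h

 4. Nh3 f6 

  a b c d e f g h
  ─────────────────
8│♜ · ♝ ♛ ♚ ♝ · ♜│8
7│♟ ♟ ♟ ♟ ♟ · ♟ ♟│7
6│· · · · · ♟ · ♞│6
5│· · · · ♞ · · ·│5
4│· · · · · · · ·│4
3│· · ♘ · · · · ♘│3
2│♙ ♙ ♙ ♙ ♙ ♙ ♙ ♙│2
1│♖ · ♗ ♕ ♔ ♗ · ♖│1
  ─────────────────
  a b c d e f g h

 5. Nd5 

  a b c d e f g h
  ─────────────────
8│♜ · ♝ ♛ ♚ ♝ · ♜│8
7│♟ ♟ ♟ ♟ ♟ · ♟ ♟│7
6│· · · · · ♟ · ♞│6
5│· · · ♘ ♞ · · ·│5
4│· · · · · · · ·│4
3│· · · · · · · ♘│3
2│♙ ♙ ♙ ♙ ♙ ♙ ♙ ♙│2
1│♖ · ♗ ♕ ♔ ♗ · ♖│1
  ─────────────────
  a b c d e f g h


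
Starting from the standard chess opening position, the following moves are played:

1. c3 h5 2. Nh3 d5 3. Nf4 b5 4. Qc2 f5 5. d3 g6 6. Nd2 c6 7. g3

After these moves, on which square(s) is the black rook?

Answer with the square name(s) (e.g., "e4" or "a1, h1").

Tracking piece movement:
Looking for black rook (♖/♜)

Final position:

  a b c d e f g h
  ─────────────────
8│♜ ♞ ♝ ♛ ♚ ♝ ♞ ♜│8
7│♟ · · · ♟ · · ·│7
6│· · ♟ · · · ♟ ·│6
5│· ♟ · ♟ · ♟ · ♟│5
4│· · · · · ♘ · ·│4
3│· · ♙ ♙ · · ♙ ·│3
2│♙ ♙ ♕ ♘ ♙ ♙ · ♙│2
1│♖ · ♗ · ♔ ♗ · ♖│1
  ─────────────────
  a b c d e f g h


a8, h8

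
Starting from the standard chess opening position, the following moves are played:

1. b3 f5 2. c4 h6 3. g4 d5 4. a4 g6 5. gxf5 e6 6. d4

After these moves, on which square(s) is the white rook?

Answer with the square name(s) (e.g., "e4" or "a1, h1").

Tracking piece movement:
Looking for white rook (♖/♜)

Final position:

  a b c d e f g h
  ─────────────────
8│♜ ♞ ♝ ♛ ♚ ♝ ♞ ♜│8
7│♟ ♟ ♟ · · · · ·│7
6│· · · · ♟ · ♟ ♟│6
5│· · · ♟ · ♙ · ·│5
4│♙ · ♙ ♙ · · · ·│4
3│· ♙ · · · · · ·│3
2│· · · · ♙ ♙ · ♙│2
1│♖ ♘ ♗ ♕ ♔ ♗ ♘ ♖│1
  ─────────────────
  a b c d e f g h


a1, h1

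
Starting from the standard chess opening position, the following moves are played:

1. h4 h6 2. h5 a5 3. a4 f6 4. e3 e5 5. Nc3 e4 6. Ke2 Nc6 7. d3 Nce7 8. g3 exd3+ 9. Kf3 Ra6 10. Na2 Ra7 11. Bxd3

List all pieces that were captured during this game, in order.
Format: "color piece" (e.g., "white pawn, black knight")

Tracking captures:
  exd3+: captured white pawn
  Bxd3: captured black pawn

white pawn, black pawn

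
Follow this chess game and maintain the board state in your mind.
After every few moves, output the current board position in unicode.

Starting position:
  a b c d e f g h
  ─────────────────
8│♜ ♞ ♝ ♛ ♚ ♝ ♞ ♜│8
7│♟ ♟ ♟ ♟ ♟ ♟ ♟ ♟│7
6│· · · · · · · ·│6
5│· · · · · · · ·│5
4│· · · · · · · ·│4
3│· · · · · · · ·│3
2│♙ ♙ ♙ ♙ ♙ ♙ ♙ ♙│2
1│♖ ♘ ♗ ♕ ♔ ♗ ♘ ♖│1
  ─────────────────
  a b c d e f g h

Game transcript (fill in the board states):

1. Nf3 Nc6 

  a b c d e f g h
  ─────────────────
8│♜ · ♝ ♛ ♚ ♝ ♞ ♜│8
7│♟ ♟ ♟ ♟ ♟ ♟ ♟ ♟│7
6│· · ♞ · · · · ·│6
5│· · · · · · · ·│5
4│· · · · · · · ·│4
3│· · · · · ♘ · ·│3
2│♙ ♙ ♙ ♙ ♙ ♙ ♙ ♙│2
1│♖ ♘ ♗ ♕ ♔ ♗ · ♖│1
  ─────────────────
  a b c d e f g h

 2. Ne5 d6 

  a b c d e f g h
  ─────────────────
8│♜ · ♝ ♛ ♚ ♝ ♞ ♜│8
7│♟ ♟ ♟ · ♟ ♟ ♟ ♟│7
6│· · ♞ ♟ · · · ·│6
5│· · · · ♘ · · ·│5
4│· · · · · · · ·│4
3│· · · · · · · ·│3
2│♙ ♙ ♙ ♙ ♙ ♙ ♙ ♙│2
1│♖ ♘ ♗ ♕ ♔ ♗ · ♖│1
  ─────────────────
  a b c d e f g h

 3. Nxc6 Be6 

  a b c d e f g h
  ─────────────────
8│♜ · · ♛ ♚ ♝ ♞ ♜│8
7│♟ ♟ ♟ · ♟ ♟ ♟ ♟│7
6│· · ♘ ♟ ♝ · · ·│6
5│· · · · · · · ·│5
4│· · · · · · · ·│4
3│· · · · · · · ·│3
2│♙ ♙ ♙ ♙ ♙ ♙ ♙ ♙│2
1│♖ ♘ ♗ ♕ ♔ ♗ · ♖│1
  ─────────────────
  a b c d e f g h



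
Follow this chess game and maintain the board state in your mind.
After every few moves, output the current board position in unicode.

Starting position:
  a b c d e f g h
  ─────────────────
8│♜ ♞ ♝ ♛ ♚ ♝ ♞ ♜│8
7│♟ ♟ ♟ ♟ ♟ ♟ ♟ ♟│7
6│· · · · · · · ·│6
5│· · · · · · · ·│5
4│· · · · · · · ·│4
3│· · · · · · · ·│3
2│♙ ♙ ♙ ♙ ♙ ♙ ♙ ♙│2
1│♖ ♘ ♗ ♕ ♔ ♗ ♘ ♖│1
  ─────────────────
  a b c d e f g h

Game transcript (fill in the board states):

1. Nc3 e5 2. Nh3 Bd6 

  a b c d e f g h
  ─────────────────
8│♜ ♞ ♝ ♛ ♚ · ♞ ♜│8
7│♟ ♟ ♟ ♟ · ♟ ♟ ♟│7
6│· · · ♝ · · · ·│6
5│· · · · ♟ · · ·│5
4│· · · · · · · ·│4
3│· · ♘ · · · · ♘│3
2│♙ ♙ ♙ ♙ ♙ ♙ ♙ ♙│2
1│♖ · ♗ ♕ ♔ ♗ · ♖│1
  ─────────────────
  a b c d e f g h

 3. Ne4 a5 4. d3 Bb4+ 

  a b c d e f g h
  ─────────────────
8│♜ ♞ ♝ ♛ ♚ · ♞ ♜│8
7│· ♟ ♟ ♟ · ♟ ♟ ♟│7
6│· · · · · · · ·│6
5│♟ · · · ♟ · · ·│5
4│· ♝ · · ♘ · · ·│4
3│· · · ♙ · · · ♘│3
2│♙ ♙ ♙ · ♙ ♙ ♙ ♙│2
1│♖ · ♗ ♕ ♔ ♗ · ♖│1
  ─────────────────
  a b c d e f g h

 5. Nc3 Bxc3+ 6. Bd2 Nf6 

  a b c d e f g h
  ─────────────────
8│♜ ♞ ♝ ♛ ♚ · · ♜│8
7│· ♟ ♟ ♟ · ♟ ♟ ♟│7
6│· · · · · ♞ · ·│6
5│♟ · · · ♟ · · ·│5
4│· · · · · · · ·│4
3│· · ♝ ♙ · · · ♘│3
2│♙ ♙ ♙ ♗ ♙ ♙ ♙ ♙│2
1│♖ · · ♕ ♔ ♗ · ♖│1
  ─────────────────
  a b c d e f g h

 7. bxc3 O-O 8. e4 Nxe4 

  a b c d e f g h
  ─────────────────
8│♜ ♞ ♝ ♛ · ♜ ♚ ·│8
7│· ♟ ♟ ♟ · ♟ ♟ ♟│7
6│· · · · · · · ·│6
5│♟ · · · ♟ · · ·│5
4│· · · · ♞ · · ·│4
3│· · ♙ ♙ · · · ♘│3
2│♙ · ♙ ♗ · ♙ ♙ ♙│2
1│♖ · · ♕ ♔ ♗ · ♖│1
  ─────────────────
  a b c d e f g h

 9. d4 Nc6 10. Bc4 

  a b c d e f g h
  ─────────────────
8│♜ · ♝ ♛ · ♜ ♚ ·│8
7│· ♟ ♟ ♟ · ♟ ♟ ♟│7
6│· · ♞ · · · · ·│6
5│♟ · · · ♟ · · ·│5
4│· · ♗ ♙ ♞ · · ·│4
3│· · ♙ · · · · ♘│3
2│♙ · ♙ ♗ · ♙ ♙ ♙│2
1│♖ · · ♕ ♔ · · ♖│1
  ─────────────────
  a b c d e f g h


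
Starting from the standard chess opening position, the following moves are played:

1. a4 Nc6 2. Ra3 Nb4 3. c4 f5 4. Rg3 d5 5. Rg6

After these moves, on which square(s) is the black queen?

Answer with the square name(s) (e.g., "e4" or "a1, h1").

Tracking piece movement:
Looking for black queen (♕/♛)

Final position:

  a b c d e f g h
  ─────────────────
8│♜ · ♝ ♛ ♚ ♝ ♞ ♜│8
7│♟ ♟ ♟ · ♟ · ♟ ♟│7
6│· · · · · · ♖ ·│6
5│· · · ♟ · ♟ · ·│5
4│♙ ♞ ♙ · · · · ·│4
3│· · · · · · · ·│3
2│· ♙ · ♙ ♙ ♙ ♙ ♙│2
1│· ♘ ♗ ♕ ♔ ♗ ♘ ♖│1
  ─────────────────
  a b c d e f g h


d8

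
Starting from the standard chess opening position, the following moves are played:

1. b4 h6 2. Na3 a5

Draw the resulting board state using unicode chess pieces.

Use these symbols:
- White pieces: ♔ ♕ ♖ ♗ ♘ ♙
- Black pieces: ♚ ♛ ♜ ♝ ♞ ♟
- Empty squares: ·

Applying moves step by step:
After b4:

♜ ♞ ♝ ♛ ♚ ♝ ♞ ♜
♟ ♟ ♟ ♟ ♟ ♟ ♟ ♟
· · · · · · · ·
· · · · · · · ·
· ♙ · · · · · ·
· · · · · · · ·
♙ · ♙ ♙ ♙ ♙ ♙ ♙
♖ ♘ ♗ ♕ ♔ ♗ ♘ ♖


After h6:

♜ ♞ ♝ ♛ ♚ ♝ ♞ ♜
♟ ♟ ♟ ♟ ♟ ♟ ♟ ·
· · · · · · · ♟
· · · · · · · ·
· ♙ · · · · · ·
· · · · · · · ·
♙ · ♙ ♙ ♙ ♙ ♙ ♙
♖ ♘ ♗ ♕ ♔ ♗ ♘ ♖


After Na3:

♜ ♞ ♝ ♛ ♚ ♝ ♞ ♜
♟ ♟ ♟ ♟ ♟ ♟ ♟ ·
· · · · · · · ♟
· · · · · · · ·
· ♙ · · · · · ·
♘ · · · · · · ·
♙ · ♙ ♙ ♙ ♙ ♙ ♙
♖ · ♗ ♕ ♔ ♗ ♘ ♖


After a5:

♜ ♞ ♝ ♛ ♚ ♝ ♞ ♜
· ♟ ♟ ♟ ♟ ♟ ♟ ·
· · · · · · · ♟
♟ · · · · · · ·
· ♙ · · · · · ·
♘ · · · · · · ·
♙ · ♙ ♙ ♙ ♙ ♙ ♙
♖ · ♗ ♕ ♔ ♗ ♘ ♖



  a b c d e f g h
  ─────────────────
8│♜ ♞ ♝ ♛ ♚ ♝ ♞ ♜│8
7│· ♟ ♟ ♟ ♟ ♟ ♟ ·│7
6│· · · · · · · ♟│6
5│♟ · · · · · · ·│5
4│· ♙ · · · · · ·│4
3│♘ · · · · · · ·│3
2│♙ · ♙ ♙ ♙ ♙ ♙ ♙│2
1│♖ · ♗ ♕ ♔ ♗ ♘ ♖│1
  ─────────────────
  a b c d e f g h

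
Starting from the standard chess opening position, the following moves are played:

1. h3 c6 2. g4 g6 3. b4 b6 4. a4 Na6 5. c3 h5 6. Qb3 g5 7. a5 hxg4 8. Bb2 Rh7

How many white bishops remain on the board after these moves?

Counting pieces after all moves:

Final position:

  a b c d e f g h
  ─────────────────
8│♜ · ♝ ♛ ♚ ♝ ♞ ·│8
7│♟ · · ♟ ♟ ♟ · ♜│7
6│♞ ♟ ♟ · · · · ·│6
5│♙ · · · · · ♟ ·│5
4│· ♙ · · · · ♟ ·│4
3│· ♕ ♙ · · · · ♙│3
2│· ♗ · ♙ ♙ ♙ · ·│2
1│♖ ♘ · · ♔ ♗ ♘ ♖│1
  ─────────────────
  a b c d e f g h


2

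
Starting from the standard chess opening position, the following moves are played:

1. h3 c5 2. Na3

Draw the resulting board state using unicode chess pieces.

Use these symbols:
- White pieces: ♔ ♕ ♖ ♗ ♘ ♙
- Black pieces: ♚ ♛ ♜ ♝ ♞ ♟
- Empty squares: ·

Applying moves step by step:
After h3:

♜ ♞ ♝ ♛ ♚ ♝ ♞ ♜
♟ ♟ ♟ ♟ ♟ ♟ ♟ ♟
· · · · · · · ·
· · · · · · · ·
· · · · · · · ·
· · · · · · · ♙
♙ ♙ ♙ ♙ ♙ ♙ ♙ ·
♖ ♘ ♗ ♕ ♔ ♗ ♘ ♖


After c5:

♜ ♞ ♝ ♛ ♚ ♝ ♞ ♜
♟ ♟ · ♟ ♟ ♟ ♟ ♟
· · · · · · · ·
· · ♟ · · · · ·
· · · · · · · ·
· · · · · · · ♙
♙ ♙ ♙ ♙ ♙ ♙ ♙ ·
♖ ♘ ♗ ♕ ♔ ♗ ♘ ♖


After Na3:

♜ ♞ ♝ ♛ ♚ ♝ ♞ ♜
♟ ♟ · ♟ ♟ ♟ ♟ ♟
· · · · · · · ·
· · ♟ · · · · ·
· · · · · · · ·
♘ · · · · · · ♙
♙ ♙ ♙ ♙ ♙ ♙ ♙ ·
♖ · ♗ ♕ ♔ ♗ ♘ ♖



  a b c d e f g h
  ─────────────────
8│♜ ♞ ♝ ♛ ♚ ♝ ♞ ♜│8
7│♟ ♟ · ♟ ♟ ♟ ♟ ♟│7
6│· · · · · · · ·│6
5│· · ♟ · · · · ·│5
4│· · · · · · · ·│4
3│♘ · · · · · · ♙│3
2│♙ ♙ ♙ ♙ ♙ ♙ ♙ ·│2
1│♖ · ♗ ♕ ♔ ♗ ♘ ♖│1
  ─────────────────
  a b c d e f g h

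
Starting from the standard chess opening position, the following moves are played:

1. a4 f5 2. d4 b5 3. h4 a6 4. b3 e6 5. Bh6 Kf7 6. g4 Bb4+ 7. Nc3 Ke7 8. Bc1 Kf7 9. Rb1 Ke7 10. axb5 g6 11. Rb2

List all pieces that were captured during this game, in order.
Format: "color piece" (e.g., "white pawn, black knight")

Tracking captures:
  axb5: captured black pawn

black pawn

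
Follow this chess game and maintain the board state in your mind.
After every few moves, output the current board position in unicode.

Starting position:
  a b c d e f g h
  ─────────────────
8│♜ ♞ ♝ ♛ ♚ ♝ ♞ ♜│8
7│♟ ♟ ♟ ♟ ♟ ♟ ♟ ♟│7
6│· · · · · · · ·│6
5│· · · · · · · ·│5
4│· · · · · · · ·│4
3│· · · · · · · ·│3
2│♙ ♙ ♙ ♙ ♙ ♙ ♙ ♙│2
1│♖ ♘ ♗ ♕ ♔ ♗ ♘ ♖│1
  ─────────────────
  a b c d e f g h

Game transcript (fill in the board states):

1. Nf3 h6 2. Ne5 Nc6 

  a b c d e f g h
  ─────────────────
8│♜ · ♝ ♛ ♚ ♝ ♞ ♜│8
7│♟ ♟ ♟ ♟ ♟ ♟ ♟ ·│7
6│· · ♞ · · · · ♟│6
5│· · · · ♘ · · ·│5
4│· · · · · · · ·│4
3│· · · · · · · ·│3
2│♙ ♙ ♙ ♙ ♙ ♙ ♙ ♙│2
1│♖ ♘ ♗ ♕ ♔ ♗ · ♖│1
  ─────────────────
  a b c d e f g h

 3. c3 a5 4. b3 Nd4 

  a b c d e f g h
  ─────────────────
8│♜ · ♝ ♛ ♚ ♝ ♞ ♜│8
7│· ♟ ♟ ♟ ♟ ♟ ♟ ·│7
6│· · · · · · · ♟│6
5│♟ · · · ♘ · · ·│5
4│· · · ♞ · · · ·│4
3│· ♙ ♙ · · · · ·│3
2│♙ · · ♙ ♙ ♙ ♙ ♙│2
1│♖ ♘ ♗ ♕ ♔ ♗ · ♖│1
  ─────────────────
  a b c d e f g h

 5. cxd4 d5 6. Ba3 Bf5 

  a b c d e f g h
  ─────────────────
8│♜ · · ♛ ♚ ♝ ♞ ♜│8
7│· ♟ ♟ · ♟ ♟ ♟ ·│7
6│· · · · · · · ♟│6
5│♟ · · ♟ ♘ ♝ · ·│5
4│· · · ♙ · · · ·│4
3│♗ ♙ · · · · · ·│3
2│♙ · · ♙ ♙ ♙ ♙ ♙│2
1│♖ ♘ · ♕ ♔ ♗ · ♖│1
  ─────────────────
  a b c d e f g h

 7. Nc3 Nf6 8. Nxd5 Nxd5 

  a b c d e f g h
  ─────────────────
8│♜ · · ♛ ♚ ♝ · ♜│8
7│· ♟ ♟ · ♟ ♟ ♟ ·│7
6│· · · · · · · ♟│6
5│♟ · · ♞ ♘ ♝ · ·│5
4│· · · ♙ · · · ·│4
3│♗ ♙ · · · · · ·│3
2│♙ · · ♙ ♙ ♙ ♙ ♙│2
1│♖ · · ♕ ♔ ♗ · ♖│1
  ─────────────────
  a b c d e f g h

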